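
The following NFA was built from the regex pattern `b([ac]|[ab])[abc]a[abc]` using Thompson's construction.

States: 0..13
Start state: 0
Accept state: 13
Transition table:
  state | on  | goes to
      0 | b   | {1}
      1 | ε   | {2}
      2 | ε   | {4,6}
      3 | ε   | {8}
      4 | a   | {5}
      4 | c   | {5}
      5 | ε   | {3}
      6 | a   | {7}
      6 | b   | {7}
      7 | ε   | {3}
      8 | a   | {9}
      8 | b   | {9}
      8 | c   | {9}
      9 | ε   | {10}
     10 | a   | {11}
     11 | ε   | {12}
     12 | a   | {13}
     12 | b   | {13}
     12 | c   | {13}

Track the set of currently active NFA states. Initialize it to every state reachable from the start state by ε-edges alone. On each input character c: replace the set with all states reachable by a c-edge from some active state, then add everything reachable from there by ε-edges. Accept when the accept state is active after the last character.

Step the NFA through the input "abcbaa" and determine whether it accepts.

Answer: REJECT

Steps:
start: ε-closure({0}) = {0}
'a' @ 1: {}  — dead — no transitions
rest 'bcbaa' ignored (set empty)
final: {}; accept 13 not in set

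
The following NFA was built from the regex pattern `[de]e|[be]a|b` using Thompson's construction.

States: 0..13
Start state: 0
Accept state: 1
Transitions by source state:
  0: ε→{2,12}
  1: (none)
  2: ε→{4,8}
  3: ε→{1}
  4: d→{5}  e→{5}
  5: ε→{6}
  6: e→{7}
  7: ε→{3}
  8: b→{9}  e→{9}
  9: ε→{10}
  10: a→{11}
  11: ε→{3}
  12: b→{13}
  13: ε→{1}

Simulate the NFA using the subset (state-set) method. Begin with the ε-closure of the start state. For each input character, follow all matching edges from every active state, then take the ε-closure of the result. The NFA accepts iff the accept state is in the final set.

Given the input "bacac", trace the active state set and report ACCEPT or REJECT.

Answer: REJECT

Steps:
start: ε-closure({0}) = {0,2,4,8,12}
'b' @ 1: {1,9,10,13}  (accept∈set)
'a' @ 2: {1,3,11}  (accept∈set)
'c' @ 3: {}  — no active states
rest 'ac' ignored (set empty)
end set {} — state 1 not in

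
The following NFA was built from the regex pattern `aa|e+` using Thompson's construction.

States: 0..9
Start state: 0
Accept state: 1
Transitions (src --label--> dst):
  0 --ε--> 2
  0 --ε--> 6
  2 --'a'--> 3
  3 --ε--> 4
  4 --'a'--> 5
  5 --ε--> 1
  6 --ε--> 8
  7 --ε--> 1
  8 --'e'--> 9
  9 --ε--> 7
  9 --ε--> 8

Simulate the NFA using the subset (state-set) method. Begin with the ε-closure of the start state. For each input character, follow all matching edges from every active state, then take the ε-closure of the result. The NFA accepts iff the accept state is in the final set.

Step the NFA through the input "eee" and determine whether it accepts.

initial (ε-close {0}): {0,2,6,8}
'e' @ 1: {1,7,8,9}  [accepting]
'e' @ 2: {1,7,8,9}  [accepting]
'e' @ 3: {1,7,8,9}  [accepting]
final: {1,7,8,9}; accept 1 in set

Answer: ACCEPT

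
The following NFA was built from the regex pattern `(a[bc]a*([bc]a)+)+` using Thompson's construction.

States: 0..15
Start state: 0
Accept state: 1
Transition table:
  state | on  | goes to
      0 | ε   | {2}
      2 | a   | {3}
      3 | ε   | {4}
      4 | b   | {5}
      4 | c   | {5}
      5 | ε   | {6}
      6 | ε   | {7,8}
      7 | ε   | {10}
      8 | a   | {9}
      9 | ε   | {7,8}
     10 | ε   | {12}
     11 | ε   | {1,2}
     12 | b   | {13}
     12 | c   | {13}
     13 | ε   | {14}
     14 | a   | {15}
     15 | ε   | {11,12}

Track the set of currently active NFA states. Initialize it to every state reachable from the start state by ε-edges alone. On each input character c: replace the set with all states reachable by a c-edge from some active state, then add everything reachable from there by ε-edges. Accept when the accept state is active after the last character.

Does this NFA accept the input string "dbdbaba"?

Answer: REJECT

Derivation:
initial (ε-close {0}): {0,2}
'd' @ 1: {}  — state set empty
rest 'bdbaba' ignored (set empty)
end set {} — state 1 not in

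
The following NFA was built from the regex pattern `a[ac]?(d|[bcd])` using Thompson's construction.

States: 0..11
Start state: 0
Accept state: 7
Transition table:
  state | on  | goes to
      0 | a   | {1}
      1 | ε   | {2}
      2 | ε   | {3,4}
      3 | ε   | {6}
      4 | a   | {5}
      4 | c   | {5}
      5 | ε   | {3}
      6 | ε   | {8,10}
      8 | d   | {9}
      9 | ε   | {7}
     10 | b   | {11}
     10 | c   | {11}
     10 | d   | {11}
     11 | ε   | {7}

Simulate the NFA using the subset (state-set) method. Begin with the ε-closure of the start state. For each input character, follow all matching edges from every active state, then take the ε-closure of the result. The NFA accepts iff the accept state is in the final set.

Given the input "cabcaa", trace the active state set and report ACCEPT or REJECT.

start: ε-closure({0}) = {0}
'c' @ 1: {}  — no active states
rest 'abcaa' ignored (set empty)
end set {} — state 7 not in

Answer: REJECT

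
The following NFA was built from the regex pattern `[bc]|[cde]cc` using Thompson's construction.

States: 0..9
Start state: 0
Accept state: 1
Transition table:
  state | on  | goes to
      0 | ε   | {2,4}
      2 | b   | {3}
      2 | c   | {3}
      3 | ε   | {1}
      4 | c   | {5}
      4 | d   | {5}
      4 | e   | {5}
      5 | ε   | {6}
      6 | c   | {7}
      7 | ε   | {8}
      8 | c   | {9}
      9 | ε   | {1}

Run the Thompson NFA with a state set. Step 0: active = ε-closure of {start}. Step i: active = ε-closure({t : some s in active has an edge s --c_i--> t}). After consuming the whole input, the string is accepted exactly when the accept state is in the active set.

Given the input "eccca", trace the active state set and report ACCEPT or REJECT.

Answer: REJECT

Steps:
S₀ = ε-closure({0}) = {0,2,4}
'e' @ 1: {5,6}
'c' @ 2: {7,8}
'c' @ 3: {1,9}  [accepting]
'c' @ 4: {}  — state set empty
rest 'a' ignored (set empty)
final: {}; accept 1 not in set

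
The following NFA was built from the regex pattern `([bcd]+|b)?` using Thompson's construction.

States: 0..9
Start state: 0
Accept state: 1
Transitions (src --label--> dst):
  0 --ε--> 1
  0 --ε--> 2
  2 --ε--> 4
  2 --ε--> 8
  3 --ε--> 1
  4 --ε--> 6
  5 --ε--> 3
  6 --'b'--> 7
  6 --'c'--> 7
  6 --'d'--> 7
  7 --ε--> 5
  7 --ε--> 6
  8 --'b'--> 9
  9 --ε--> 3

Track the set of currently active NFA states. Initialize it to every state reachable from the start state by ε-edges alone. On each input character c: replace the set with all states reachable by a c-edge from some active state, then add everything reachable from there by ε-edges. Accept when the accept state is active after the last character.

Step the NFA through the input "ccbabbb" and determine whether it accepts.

Answer: REJECT

Trace:
initial (ε-close {0}): {0,1,2,4,6,8}
'c' @ 1: {1,3,5,6,7}  ✓accept
'c' @ 2: {1,3,5,6,7}  ✓accept
'b' @ 3: {1,3,5,6,7}  ✓accept
'a' @ 4: {}  — no active states
rest 'bbb' ignored (set empty)
end set {} — state 1 not in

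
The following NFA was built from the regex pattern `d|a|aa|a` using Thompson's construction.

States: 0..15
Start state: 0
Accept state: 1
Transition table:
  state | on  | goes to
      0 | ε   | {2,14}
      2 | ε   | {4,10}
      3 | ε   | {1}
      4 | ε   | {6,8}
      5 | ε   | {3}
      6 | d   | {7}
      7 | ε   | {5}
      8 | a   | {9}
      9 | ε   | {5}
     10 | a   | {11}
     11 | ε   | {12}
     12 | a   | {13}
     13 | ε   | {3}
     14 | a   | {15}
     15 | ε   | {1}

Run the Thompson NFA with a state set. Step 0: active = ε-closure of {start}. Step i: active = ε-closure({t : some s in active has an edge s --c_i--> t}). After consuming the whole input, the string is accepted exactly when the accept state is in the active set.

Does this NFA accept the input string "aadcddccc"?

Answer: REJECT

Trace:
S₀ = ε-closure({0}) = {0,2,4,6,8,10,14}
'a' @ 1: {1,3,5,9,11,12,15}  ✓accept
'a' @ 2: {1,3,13}  ✓accept
'd' @ 3: {}  — dead — no transitions
rest 'cddccc' ignored (set empty)
final: {}; accept 1 not in set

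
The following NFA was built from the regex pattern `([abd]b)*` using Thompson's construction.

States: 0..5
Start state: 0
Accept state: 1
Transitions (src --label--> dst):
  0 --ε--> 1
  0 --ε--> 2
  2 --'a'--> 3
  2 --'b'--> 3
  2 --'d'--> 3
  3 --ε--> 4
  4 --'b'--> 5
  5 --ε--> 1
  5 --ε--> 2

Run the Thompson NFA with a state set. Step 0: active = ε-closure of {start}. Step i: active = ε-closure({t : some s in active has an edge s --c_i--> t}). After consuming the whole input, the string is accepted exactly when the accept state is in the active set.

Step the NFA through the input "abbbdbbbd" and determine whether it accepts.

initial (ε-close {0}): {0,1,2}
'a' @ 1: {3,4}
'b' @ 2: {1,2,5}  (accept∈set)
'b' @ 3: {3,4}
'b' @ 4: {1,2,5}  (accept∈set)
'd' @ 5: {3,4}
'b' @ 6: {1,2,5}  (accept∈set)
'b' @ 7: {3,4}
'b' @ 8: {1,2,5}  (accept∈set)
'd' @ 9: {3,4}
after full input: {3,4}  (accept=1 not in)

Answer: REJECT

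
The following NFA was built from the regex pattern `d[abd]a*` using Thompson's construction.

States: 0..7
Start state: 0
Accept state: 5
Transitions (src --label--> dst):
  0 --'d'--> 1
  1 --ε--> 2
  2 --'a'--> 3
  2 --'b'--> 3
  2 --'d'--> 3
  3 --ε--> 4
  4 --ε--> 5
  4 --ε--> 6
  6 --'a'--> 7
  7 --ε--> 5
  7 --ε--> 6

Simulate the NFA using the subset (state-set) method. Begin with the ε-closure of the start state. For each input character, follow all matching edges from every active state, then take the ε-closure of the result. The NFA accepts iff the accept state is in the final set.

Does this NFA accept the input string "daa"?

Answer: ACCEPT

Steps:
initial (ε-close {0}): {0}
'd' @ 1: {1,2}
'a' @ 2: {3,4,5,6}  (accept∈set)
'a' @ 3: {5,6,7}  (accept∈set)
end set {5,6,7} — state 5 in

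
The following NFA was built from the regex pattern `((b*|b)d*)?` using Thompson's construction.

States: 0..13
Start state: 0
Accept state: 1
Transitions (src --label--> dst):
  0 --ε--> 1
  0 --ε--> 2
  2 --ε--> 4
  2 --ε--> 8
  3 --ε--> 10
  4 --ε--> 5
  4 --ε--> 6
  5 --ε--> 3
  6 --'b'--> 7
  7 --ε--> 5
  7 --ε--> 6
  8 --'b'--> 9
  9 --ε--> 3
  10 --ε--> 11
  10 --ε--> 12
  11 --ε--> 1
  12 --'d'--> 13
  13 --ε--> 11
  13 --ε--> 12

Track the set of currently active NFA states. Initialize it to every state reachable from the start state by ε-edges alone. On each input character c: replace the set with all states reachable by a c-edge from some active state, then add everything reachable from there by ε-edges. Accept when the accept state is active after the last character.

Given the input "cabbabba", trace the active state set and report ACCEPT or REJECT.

Answer: REJECT

Derivation:
S₀ = ε-closure({0}) = {0,1,2,3,4,5,6,8,10,11,12}
'c' @ 1: {}  — no active states
rest 'abbabba' ignored (set empty)
after full input: {}  (accept=1 not in)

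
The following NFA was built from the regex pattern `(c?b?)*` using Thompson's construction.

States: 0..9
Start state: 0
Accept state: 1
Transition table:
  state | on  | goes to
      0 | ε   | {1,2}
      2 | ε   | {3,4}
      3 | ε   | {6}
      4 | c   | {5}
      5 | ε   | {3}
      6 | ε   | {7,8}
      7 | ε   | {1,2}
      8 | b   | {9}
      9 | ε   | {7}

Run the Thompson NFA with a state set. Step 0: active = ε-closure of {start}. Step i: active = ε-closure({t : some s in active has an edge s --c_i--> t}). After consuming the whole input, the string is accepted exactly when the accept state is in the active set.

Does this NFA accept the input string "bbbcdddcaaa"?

S₀ = ε-closure({0}) = {0,1,2,3,4,6,7,8}
'b' @ 1: {1,2,3,4,6,7,8,9}  ✓accept
'b' @ 2: {1,2,3,4,6,7,8,9}  ✓accept
'b' @ 3: {1,2,3,4,6,7,8,9}  ✓accept
'c' @ 4: {1,2,3,4,5,6,7,8}  ✓accept
'd' @ 5: {}  — no active states
rest 'ddcaaa' ignored (set empty)
after full input: {}  (accept=1 not in)

Answer: REJECT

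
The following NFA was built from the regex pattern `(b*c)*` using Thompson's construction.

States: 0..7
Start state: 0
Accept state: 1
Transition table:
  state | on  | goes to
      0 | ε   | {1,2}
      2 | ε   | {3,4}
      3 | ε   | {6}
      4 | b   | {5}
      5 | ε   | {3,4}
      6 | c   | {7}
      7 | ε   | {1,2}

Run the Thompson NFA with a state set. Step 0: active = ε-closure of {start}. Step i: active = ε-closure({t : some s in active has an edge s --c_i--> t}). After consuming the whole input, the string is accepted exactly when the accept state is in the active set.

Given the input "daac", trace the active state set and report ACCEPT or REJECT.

start: ε-closure({0}) = {0,1,2,3,4,6}
'd' @ 1: {}  — dead — no transitions
rest 'aac' ignored (set empty)
after full input: {}  (accept=1 not in)

Answer: REJECT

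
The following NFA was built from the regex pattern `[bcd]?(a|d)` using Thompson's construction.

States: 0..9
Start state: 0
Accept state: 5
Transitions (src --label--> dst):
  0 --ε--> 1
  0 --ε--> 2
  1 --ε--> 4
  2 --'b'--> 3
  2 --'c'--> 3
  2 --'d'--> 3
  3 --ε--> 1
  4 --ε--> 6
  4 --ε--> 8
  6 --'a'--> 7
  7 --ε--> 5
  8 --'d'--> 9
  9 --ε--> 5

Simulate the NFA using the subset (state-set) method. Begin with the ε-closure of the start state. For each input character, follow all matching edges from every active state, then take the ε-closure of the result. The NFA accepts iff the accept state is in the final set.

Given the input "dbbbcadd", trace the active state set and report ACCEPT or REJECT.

S₀ = ε-closure({0}) = {0,1,2,4,6,8}
'd' @ 1: {1,3,4,5,6,8,9}  ✓accept
'b' @ 2: {}  — state set empty
rest 'bbcadd' ignored (set empty)
final: {}; accept 5 not in set

Answer: REJECT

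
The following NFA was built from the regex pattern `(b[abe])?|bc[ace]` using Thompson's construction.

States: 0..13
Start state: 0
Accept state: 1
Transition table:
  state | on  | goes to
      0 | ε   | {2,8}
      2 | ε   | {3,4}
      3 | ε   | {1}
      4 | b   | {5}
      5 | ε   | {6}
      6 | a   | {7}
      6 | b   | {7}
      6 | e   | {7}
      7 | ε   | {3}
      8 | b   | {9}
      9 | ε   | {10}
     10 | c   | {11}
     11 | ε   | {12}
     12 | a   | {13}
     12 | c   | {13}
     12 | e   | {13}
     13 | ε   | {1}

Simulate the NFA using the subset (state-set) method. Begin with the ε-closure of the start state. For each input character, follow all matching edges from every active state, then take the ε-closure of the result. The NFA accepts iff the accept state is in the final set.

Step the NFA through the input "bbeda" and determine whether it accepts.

S₀ = ε-closure({0}) = {0,1,2,3,4,8}
'b' @ 1: {5,6,9,10}
'b' @ 2: {1,3,7}  (accept∈set)
'e' @ 3: {}  — dead — no transitions
rest 'da' ignored (set empty)
end set {} — state 1 not in

Answer: REJECT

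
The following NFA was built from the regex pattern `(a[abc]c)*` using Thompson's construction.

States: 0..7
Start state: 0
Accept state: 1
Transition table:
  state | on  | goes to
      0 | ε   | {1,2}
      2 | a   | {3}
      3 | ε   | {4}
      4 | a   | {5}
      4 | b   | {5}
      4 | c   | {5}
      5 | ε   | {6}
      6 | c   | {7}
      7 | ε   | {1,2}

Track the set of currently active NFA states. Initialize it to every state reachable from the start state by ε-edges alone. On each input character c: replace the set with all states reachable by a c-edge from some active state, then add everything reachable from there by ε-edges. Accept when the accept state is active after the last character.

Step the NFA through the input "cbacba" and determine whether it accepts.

Answer: REJECT

Derivation:
start: ε-closure({0}) = {0,1,2}
'c' @ 1: {}  — no active states
rest 'bacba' ignored (set empty)
after full input: {}  (accept=1 not in)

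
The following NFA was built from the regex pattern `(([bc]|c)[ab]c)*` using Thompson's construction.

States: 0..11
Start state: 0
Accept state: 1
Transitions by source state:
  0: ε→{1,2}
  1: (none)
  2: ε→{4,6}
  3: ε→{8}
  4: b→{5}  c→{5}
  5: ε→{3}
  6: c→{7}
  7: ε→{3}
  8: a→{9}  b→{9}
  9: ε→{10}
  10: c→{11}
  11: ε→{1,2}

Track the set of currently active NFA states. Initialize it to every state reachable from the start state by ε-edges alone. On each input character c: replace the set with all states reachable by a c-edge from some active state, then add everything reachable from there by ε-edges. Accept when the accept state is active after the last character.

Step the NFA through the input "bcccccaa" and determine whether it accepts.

S₀ = ε-closure({0}) = {0,1,2,4,6}
'b' @ 1: {3,5,8}
'c' @ 2: {}  — state set empty
rest 'ccccaa' ignored (set empty)
end set {} — state 1 not in

Answer: REJECT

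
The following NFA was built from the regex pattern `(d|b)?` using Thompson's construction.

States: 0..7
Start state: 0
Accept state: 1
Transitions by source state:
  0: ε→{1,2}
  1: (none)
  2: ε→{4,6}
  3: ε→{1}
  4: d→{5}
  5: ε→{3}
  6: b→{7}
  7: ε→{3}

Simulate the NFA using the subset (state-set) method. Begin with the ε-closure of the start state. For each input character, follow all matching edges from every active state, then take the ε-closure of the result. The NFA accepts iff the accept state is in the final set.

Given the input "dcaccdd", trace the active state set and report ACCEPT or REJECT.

initial (ε-close {0}): {0,1,2,4,6}
'd' @ 1: {1,3,5}  [accepting]
'c' @ 2: {}  — state set empty
rest 'accdd' ignored (set empty)
end set {} — state 1 not in

Answer: REJECT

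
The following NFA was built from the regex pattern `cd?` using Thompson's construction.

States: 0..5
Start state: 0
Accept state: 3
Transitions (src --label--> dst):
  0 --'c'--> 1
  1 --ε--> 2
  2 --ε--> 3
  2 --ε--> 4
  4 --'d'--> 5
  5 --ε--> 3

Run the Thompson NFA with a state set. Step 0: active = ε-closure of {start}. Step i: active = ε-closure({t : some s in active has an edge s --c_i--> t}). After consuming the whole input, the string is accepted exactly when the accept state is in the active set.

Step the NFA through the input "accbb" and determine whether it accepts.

start: ε-closure({0}) = {0}
'a' @ 1: {}  — dead — no transitions
rest 'ccbb' ignored (set empty)
end set {} — state 3 not in

Answer: REJECT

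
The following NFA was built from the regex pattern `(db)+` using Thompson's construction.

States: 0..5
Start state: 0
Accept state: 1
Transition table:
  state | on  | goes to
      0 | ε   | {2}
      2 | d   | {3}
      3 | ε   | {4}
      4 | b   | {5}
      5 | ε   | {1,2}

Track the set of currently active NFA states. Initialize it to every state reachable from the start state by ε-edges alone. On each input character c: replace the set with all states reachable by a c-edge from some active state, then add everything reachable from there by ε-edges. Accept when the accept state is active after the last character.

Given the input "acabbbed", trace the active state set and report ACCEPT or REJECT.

Answer: REJECT

Trace:
start: ε-closure({0}) = {0,2}
'a' @ 1: {}  — no active states
rest 'cabbbed' ignored (set empty)
after full input: {}  (accept=1 not in)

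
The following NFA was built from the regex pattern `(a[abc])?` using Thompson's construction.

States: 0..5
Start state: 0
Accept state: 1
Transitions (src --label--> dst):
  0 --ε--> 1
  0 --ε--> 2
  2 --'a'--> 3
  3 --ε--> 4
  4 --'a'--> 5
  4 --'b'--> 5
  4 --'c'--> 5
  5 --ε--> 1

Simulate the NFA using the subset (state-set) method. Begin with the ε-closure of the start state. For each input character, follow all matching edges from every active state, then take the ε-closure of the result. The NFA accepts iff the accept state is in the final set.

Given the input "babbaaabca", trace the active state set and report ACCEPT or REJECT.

S₀ = ε-closure({0}) = {0,1,2}
'b' @ 1: {}  — state set empty
rest 'abbaaabca' ignored (set empty)
after full input: {}  (accept=1 not in)

Answer: REJECT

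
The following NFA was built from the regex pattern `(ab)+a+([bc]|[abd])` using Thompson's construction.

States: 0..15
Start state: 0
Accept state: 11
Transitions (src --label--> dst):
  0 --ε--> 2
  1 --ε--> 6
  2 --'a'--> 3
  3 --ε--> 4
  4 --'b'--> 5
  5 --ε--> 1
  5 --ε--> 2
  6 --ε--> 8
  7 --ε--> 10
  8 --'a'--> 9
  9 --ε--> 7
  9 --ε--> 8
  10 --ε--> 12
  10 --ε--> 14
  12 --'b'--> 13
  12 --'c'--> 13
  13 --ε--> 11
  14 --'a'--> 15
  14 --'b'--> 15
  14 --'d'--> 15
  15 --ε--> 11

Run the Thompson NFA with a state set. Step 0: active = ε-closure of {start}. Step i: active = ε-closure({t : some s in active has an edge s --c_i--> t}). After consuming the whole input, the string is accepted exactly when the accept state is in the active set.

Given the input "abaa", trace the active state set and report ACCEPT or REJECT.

Answer: ACCEPT

Derivation:
start: ε-closure({0}) = {0,2}
'a' @ 1: {3,4}
'b' @ 2: {1,2,5,6,8}
'a' @ 3: {3,4,7,8,9,10,12,14}
'a' @ 4: {7,8,9,10,11,12,14,15}  [accepting]
after full input: {7,8,9,10,11,12,14,15}  (accept=11 in)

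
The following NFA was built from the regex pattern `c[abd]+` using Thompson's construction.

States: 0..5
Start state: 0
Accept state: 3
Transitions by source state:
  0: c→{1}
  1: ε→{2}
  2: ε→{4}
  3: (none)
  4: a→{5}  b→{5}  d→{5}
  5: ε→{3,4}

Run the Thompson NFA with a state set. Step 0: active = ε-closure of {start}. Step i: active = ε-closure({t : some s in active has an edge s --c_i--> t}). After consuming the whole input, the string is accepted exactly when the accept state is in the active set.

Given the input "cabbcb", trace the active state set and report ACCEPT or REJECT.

Answer: REJECT

Trace:
S₀ = ε-closure({0}) = {0}
'c' @ 1: {1,2,4}
'a' @ 2: {3,4,5}  (accept∈set)
'b' @ 3: {3,4,5}  (accept∈set)
'b' @ 4: {3,4,5}  (accept∈set)
'c' @ 5: {}  — state set empty
rest 'b' ignored (set empty)
after full input: {}  (accept=3 not in)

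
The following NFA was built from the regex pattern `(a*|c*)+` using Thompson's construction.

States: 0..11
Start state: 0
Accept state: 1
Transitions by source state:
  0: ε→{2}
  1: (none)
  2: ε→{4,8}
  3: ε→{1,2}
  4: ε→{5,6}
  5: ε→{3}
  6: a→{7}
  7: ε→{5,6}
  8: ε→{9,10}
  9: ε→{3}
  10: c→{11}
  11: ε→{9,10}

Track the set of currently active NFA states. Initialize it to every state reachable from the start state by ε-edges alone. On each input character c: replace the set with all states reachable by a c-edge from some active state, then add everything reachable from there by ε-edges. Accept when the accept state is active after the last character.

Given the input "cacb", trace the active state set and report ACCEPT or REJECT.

Answer: REJECT

Trace:
initial (ε-close {0}): {0,1,2,3,4,5,6,8,9,10}
'c' @ 1: {1,2,3,4,5,6,8,9,10,11}  [accepting]
'a' @ 2: {1,2,3,4,5,6,7,8,9,10}  [accepting]
'c' @ 3: {1,2,3,4,5,6,8,9,10,11}  [accepting]
'b' @ 4: {}  — state set empty
final: {}; accept 1 not in set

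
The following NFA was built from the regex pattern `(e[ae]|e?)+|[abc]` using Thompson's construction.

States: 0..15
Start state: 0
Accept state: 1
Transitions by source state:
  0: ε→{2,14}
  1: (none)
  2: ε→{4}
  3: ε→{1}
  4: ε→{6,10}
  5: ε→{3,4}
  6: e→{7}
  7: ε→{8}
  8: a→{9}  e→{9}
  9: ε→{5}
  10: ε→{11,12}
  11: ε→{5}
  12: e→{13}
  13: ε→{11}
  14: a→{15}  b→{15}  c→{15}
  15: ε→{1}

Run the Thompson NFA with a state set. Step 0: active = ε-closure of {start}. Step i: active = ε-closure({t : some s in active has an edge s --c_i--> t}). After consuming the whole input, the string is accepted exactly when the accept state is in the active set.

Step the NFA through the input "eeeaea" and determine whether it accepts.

Answer: ACCEPT

Derivation:
initial (ε-close {0}): {0,1,2,3,4,5,6,10,11,12,14}
'e' @ 1: {1,3,4,5,6,7,8,10,11,12,13}  (accept∈set)
'e' @ 2: {1,3,4,5,6,7,8,9,10,11,12,13}  (accept∈set)
'e' @ 3: {1,3,4,5,6,7,8,9,10,11,12,13}  (accept∈set)
'a' @ 4: {1,3,4,5,6,9,10,11,12}  (accept∈set)
'e' @ 5: {1,3,4,5,6,7,8,10,11,12,13}  (accept∈set)
'a' @ 6: {1,3,4,5,6,9,10,11,12}  (accept∈set)
after full input: {1,3,4,5,6,9,10,11,12}  (accept=1 in)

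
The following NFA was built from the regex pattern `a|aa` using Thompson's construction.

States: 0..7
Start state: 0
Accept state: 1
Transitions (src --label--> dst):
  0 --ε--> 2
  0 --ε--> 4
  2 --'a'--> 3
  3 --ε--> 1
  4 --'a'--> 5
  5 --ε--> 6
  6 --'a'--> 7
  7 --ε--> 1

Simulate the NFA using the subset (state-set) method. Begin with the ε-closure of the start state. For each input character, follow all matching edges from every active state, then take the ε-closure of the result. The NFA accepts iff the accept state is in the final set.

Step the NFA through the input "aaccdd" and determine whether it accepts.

Answer: REJECT

Trace:
start: ε-closure({0}) = {0,2,4}
'a' @ 1: {1,3,5,6}  (accept∈set)
'a' @ 2: {1,7}  (accept∈set)
'c' @ 3: {}  — no active states
rest 'cdd' ignored (set empty)
end set {} — state 1 not in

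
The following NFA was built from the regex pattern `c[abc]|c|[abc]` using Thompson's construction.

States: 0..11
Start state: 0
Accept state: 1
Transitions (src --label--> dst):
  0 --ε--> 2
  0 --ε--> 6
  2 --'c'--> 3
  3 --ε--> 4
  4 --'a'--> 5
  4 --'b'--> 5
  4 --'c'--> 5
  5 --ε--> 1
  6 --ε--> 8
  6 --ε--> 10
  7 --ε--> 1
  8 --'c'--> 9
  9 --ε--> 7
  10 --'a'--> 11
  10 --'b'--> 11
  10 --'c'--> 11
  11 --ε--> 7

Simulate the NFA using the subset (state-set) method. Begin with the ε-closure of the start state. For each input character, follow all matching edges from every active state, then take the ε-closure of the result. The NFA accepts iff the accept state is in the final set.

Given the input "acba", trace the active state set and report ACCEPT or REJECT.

Answer: REJECT

Derivation:
start: ε-closure({0}) = {0,2,6,8,10}
'a' @ 1: {1,7,11}  (accept∈set)
'c' @ 2: {}  — dead — no transitions
rest 'ba' ignored (set empty)
end set {} — state 1 not in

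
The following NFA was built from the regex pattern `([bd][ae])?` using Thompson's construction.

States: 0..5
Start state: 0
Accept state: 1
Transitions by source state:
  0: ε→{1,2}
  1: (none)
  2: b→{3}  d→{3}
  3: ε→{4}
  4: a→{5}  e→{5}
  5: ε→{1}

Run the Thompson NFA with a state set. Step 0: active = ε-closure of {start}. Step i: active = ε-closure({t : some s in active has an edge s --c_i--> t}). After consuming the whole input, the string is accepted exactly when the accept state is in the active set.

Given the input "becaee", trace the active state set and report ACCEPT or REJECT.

start: ε-closure({0}) = {0,1,2}
'b' @ 1: {3,4}
'e' @ 2: {1,5}  [accepting]
'c' @ 3: {}  — dead — no transitions
rest 'aee' ignored (set empty)
final: {}; accept 1 not in set

Answer: REJECT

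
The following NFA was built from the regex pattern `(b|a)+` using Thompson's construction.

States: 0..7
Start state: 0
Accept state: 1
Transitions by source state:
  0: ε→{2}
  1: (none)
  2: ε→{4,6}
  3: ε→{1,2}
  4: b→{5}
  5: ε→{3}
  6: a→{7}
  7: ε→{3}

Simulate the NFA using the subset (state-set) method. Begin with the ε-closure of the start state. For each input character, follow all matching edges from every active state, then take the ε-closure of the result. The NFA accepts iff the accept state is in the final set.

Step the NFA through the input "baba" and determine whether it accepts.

S₀ = ε-closure({0}) = {0,2,4,6}
'b' @ 1: {1,2,3,4,5,6}  ✓accept
'a' @ 2: {1,2,3,4,6,7}  ✓accept
'b' @ 3: {1,2,3,4,5,6}  ✓accept
'a' @ 4: {1,2,3,4,6,7}  ✓accept
end set {1,2,3,4,6,7} — state 1 in

Answer: ACCEPT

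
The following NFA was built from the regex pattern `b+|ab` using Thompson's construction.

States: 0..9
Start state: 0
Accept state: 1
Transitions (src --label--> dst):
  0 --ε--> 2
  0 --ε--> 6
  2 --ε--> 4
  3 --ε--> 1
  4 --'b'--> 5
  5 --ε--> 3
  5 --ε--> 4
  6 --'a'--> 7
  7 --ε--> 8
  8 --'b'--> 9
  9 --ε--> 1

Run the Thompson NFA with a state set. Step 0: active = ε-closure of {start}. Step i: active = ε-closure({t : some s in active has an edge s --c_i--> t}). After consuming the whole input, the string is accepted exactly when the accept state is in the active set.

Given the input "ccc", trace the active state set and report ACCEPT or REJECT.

initial (ε-close {0}): {0,2,4,6}
'c' @ 1: {}  — state set empty
rest 'cc' ignored (set empty)
end set {} — state 1 not in

Answer: REJECT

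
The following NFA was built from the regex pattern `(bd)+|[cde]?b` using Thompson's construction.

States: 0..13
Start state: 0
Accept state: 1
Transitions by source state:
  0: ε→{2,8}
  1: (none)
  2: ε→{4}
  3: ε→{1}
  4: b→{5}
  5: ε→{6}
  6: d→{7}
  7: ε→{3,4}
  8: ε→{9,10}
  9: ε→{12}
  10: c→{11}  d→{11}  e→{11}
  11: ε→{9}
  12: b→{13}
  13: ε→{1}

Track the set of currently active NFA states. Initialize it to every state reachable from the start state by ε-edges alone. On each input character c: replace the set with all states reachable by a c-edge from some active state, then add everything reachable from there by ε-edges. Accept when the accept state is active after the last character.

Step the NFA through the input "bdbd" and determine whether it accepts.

start: ε-closure({0}) = {0,2,4,8,9,10,12}
'b' @ 1: {1,5,6,13}  ✓accept
'd' @ 2: {1,3,4,7}  ✓accept
'b' @ 3: {5,6}
'd' @ 4: {1,3,4,7}  ✓accept
final: {1,3,4,7}; accept 1 in set

Answer: ACCEPT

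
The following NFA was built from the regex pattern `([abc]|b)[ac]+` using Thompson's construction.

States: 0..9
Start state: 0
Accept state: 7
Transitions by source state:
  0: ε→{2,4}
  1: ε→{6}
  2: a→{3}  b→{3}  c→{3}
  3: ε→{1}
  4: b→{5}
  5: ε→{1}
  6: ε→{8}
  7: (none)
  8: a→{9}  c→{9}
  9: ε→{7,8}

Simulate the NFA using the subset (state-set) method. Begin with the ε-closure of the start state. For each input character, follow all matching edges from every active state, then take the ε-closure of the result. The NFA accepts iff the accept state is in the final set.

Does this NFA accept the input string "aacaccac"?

start: ε-closure({0}) = {0,2,4}
'a' @ 1: {1,3,6,8}
'a' @ 2: {7,8,9}  (accept∈set)
'c' @ 3: {7,8,9}  (accept∈set)
'a' @ 4: {7,8,9}  (accept∈set)
'c' @ 5: {7,8,9}  (accept∈set)
'c' @ 6: {7,8,9}  (accept∈set)
'a' @ 7: {7,8,9}  (accept∈set)
'c' @ 8: {7,8,9}  (accept∈set)
final: {7,8,9}; accept 7 in set

Answer: ACCEPT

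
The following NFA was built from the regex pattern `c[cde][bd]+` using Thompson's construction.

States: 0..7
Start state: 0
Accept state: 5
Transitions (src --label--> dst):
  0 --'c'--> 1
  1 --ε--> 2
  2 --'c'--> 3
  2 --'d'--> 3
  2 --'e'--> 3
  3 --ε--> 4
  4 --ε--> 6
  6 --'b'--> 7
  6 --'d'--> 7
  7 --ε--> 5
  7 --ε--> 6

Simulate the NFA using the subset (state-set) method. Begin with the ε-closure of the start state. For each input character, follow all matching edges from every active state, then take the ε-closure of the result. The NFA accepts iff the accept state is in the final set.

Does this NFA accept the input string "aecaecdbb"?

S₀ = ε-closure({0}) = {0}
'a' @ 1: {}  — no active states
rest 'ecaecdbb' ignored (set empty)
after full input: {}  (accept=5 not in)

Answer: REJECT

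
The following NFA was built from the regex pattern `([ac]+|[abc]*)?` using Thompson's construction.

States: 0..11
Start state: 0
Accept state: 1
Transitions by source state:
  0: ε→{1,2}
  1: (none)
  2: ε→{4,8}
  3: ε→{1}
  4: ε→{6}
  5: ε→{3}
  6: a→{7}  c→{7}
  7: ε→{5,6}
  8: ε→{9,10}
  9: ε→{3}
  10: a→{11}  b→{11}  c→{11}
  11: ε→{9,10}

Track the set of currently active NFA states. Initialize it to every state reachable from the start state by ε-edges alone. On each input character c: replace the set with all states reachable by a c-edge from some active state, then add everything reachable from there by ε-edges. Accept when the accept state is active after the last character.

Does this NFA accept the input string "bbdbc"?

Answer: REJECT

Derivation:
initial (ε-close {0}): {0,1,2,3,4,6,8,9,10}
'b' @ 1: {1,3,9,10,11}  ✓accept
'b' @ 2: {1,3,9,10,11}  ✓accept
'd' @ 3: {}  — no active states
rest 'bc' ignored (set empty)
after full input: {}  (accept=1 not in)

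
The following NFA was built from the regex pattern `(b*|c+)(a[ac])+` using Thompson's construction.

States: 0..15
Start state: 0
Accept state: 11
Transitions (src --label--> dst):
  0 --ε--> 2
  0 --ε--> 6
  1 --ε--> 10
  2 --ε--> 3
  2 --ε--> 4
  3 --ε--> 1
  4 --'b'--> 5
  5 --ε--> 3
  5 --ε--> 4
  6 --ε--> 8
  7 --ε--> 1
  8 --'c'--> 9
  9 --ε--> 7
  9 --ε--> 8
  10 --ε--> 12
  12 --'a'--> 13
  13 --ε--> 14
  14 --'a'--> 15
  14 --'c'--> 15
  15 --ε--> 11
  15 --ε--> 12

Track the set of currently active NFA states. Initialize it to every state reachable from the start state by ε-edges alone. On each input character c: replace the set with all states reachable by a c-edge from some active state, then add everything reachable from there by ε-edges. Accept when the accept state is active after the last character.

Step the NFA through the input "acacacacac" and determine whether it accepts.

initial (ε-close {0}): {0,1,2,3,4,6,8,10,12}
'a' @ 1: {13,14}
'c' @ 2: {11,12,15}  [accepting]
'a' @ 3: {13,14}
'c' @ 4: {11,12,15}  [accepting]
'a' @ 5: {13,14}
'c' @ 6: {11,12,15}  [accepting]
'a' @ 7: {13,14}
'c' @ 8: {11,12,15}  [accepting]
'a' @ 9: {13,14}
'c' @ 10: {11,12,15}  [accepting]
final: {11,12,15}; accept 11 in set

Answer: ACCEPT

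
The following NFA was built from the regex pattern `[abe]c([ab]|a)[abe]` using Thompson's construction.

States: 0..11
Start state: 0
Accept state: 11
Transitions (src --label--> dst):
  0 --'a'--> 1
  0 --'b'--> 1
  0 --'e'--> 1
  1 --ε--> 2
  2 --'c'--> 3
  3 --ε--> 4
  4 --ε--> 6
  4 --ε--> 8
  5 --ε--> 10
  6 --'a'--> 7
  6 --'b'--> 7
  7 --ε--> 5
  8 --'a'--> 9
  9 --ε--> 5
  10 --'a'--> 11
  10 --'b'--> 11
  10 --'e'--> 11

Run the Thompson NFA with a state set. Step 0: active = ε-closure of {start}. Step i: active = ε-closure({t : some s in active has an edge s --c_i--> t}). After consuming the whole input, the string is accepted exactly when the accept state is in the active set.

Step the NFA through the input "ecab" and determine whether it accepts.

Answer: ACCEPT

Steps:
S₀ = ε-closure({0}) = {0}
'e' @ 1: {1,2}
'c' @ 2: {3,4,6,8}
'a' @ 3: {5,7,9,10}
'b' @ 4: {11}  ✓accept
after full input: {11}  (accept=11 in)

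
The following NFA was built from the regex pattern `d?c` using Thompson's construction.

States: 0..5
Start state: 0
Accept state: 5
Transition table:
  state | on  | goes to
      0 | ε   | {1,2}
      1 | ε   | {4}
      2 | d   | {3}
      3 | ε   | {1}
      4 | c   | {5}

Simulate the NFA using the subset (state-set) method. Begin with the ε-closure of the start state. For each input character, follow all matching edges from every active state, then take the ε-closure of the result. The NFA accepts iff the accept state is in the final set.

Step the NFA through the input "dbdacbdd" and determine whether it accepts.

Answer: REJECT

Derivation:
start: ε-closure({0}) = {0,1,2,4}
'd' @ 1: {1,3,4}
'b' @ 2: {}  — dead — no transitions
rest 'dacbdd' ignored (set empty)
final: {}; accept 5 not in set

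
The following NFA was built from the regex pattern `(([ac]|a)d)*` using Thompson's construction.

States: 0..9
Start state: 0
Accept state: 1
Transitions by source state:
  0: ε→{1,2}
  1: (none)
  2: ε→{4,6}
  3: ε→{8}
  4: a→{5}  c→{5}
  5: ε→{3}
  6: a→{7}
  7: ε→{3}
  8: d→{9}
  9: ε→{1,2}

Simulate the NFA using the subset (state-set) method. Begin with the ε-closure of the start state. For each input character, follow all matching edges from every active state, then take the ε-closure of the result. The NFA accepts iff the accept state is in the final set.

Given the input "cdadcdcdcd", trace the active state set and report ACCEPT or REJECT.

Answer: ACCEPT

Trace:
S₀ = ε-closure({0}) = {0,1,2,4,6}
'c' @ 1: {3,5,8}
'd' @ 2: {1,2,4,6,9}  (accept∈set)
'a' @ 3: {3,5,7,8}
'd' @ 4: {1,2,4,6,9}  (accept∈set)
'c' @ 5: {3,5,8}
'd' @ 6: {1,2,4,6,9}  (accept∈set)
'c' @ 7: {3,5,8}
'd' @ 8: {1,2,4,6,9}  (accept∈set)
'c' @ 9: {3,5,8}
'd' @ 10: {1,2,4,6,9}  (accept∈set)
final: {1,2,4,6,9}; accept 1 in set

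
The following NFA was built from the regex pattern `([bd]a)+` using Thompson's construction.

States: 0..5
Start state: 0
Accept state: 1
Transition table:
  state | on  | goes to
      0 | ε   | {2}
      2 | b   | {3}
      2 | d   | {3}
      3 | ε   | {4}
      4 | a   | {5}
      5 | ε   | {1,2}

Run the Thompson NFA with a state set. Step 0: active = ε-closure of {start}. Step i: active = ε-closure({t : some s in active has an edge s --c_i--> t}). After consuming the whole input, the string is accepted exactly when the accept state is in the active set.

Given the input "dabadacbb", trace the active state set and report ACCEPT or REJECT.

Answer: REJECT

Steps:
S₀ = ε-closure({0}) = {0,2}
'd' @ 1: {3,4}
'a' @ 2: {1,2,5}  (accept∈set)
'b' @ 3: {3,4}
'a' @ 4: {1,2,5}  (accept∈set)
'd' @ 5: {3,4}
'a' @ 6: {1,2,5}  (accept∈set)
'c' @ 7: {}  — no active states
rest 'bb' ignored (set empty)
after full input: {}  (accept=1 not in)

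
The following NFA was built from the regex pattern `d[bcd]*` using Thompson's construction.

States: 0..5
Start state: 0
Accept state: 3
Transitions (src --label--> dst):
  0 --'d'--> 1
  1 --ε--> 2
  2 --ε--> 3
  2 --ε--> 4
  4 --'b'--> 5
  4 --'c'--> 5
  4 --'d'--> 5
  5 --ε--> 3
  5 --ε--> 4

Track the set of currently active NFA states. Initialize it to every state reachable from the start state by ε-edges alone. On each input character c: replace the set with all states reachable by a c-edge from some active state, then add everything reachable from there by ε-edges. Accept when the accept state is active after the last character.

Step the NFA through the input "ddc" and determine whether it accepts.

initial (ε-close {0}): {0}
'd' @ 1: {1,2,3,4}  ✓accept
'd' @ 2: {3,4,5}  ✓accept
'c' @ 3: {3,4,5}  ✓accept
final: {3,4,5}; accept 3 in set

Answer: ACCEPT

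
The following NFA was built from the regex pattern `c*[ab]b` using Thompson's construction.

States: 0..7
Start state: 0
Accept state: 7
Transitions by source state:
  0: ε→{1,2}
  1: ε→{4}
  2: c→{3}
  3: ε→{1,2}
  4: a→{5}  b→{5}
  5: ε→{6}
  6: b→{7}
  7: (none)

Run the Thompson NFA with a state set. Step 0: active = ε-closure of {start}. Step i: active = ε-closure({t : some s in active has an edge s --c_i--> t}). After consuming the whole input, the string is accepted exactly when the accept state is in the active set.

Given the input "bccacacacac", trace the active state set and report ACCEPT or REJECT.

Answer: REJECT

Steps:
start: ε-closure({0}) = {0,1,2,4}
'b' @ 1: {5,6}
'c' @ 2: {}  — no active states
rest 'cacacacac' ignored (set empty)
after full input: {}  (accept=7 not in)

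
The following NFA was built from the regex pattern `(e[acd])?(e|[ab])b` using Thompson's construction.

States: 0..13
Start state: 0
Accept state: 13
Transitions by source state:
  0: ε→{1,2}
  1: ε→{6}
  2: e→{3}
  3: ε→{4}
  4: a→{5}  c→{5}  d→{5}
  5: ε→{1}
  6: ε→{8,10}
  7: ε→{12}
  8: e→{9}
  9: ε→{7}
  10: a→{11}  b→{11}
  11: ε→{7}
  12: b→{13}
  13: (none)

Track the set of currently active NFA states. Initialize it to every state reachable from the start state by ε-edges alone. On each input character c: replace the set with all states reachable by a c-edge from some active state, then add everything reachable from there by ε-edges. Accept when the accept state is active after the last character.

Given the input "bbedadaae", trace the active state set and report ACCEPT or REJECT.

initial (ε-close {0}): {0,1,2,6,8,10}
'b' @ 1: {7,11,12}
'b' @ 2: {13}  [accepting]
'e' @ 3: {}  — dead — no transitions
rest 'dadaae' ignored (set empty)
after full input: {}  (accept=13 not in)

Answer: REJECT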